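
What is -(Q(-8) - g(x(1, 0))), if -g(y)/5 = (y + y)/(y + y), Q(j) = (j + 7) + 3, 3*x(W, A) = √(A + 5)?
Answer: -7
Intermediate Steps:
x(W, A) = √(5 + A)/3 (x(W, A) = √(A + 5)/3 = √(5 + A)/3)
Q(j) = 10 + j (Q(j) = (7 + j) + 3 = 10 + j)
g(y) = -5 (g(y) = -5*(y + y)/(y + y) = -5*2*y/(2*y) = -5*2*y*1/(2*y) = -5*1 = -5)
-(Q(-8) - g(x(1, 0))) = -((10 - 8) - 1*(-5)) = -(2 + 5) = -1*7 = -7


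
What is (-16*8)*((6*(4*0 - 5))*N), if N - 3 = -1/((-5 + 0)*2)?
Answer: 11904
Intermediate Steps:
N = 31/10 (N = 3 - 1/((-5 + 0)*2) = 3 - 1/((-5*2)) = 3 - 1/(-10) = 3 - 1*(-⅒) = 3 + ⅒ = 31/10 ≈ 3.1000)
(-16*8)*((6*(4*0 - 5))*N) = (-16*8)*((6*(4*0 - 5))*(31/10)) = -128*6*(0 - 5)*31/10 = -128*6*(-5)*31/10 = -(-3840)*31/10 = -128*(-93) = 11904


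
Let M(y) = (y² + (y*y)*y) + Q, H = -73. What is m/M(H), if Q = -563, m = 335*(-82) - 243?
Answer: 3959/54893 ≈ 0.072122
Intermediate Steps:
m = -27713 (m = -27470 - 243 = -27713)
M(y) = -563 + y² + y³ (M(y) = (y² + (y*y)*y) - 563 = (y² + y²*y) - 563 = (y² + y³) - 563 = -563 + y² + y³)
m/M(H) = -27713/(-563 + (-73)² + (-73)³) = -27713/(-563 + 5329 - 389017) = -27713/(-384251) = -27713*(-1/384251) = 3959/54893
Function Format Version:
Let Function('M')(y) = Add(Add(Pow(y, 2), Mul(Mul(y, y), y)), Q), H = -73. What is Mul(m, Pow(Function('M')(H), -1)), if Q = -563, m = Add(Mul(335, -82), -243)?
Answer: Rational(3959, 54893) ≈ 0.072122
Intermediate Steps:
m = -27713 (m = Add(-27470, -243) = -27713)
Function('M')(y) = Add(-563, Pow(y, 2), Pow(y, 3)) (Function('M')(y) = Add(Add(Pow(y, 2), Mul(Mul(y, y), y)), -563) = Add(Add(Pow(y, 2), Mul(Pow(y, 2), y)), -563) = Add(Add(Pow(y, 2), Pow(y, 3)), -563) = Add(-563, Pow(y, 2), Pow(y, 3)))
Mul(m, Pow(Function('M')(H), -1)) = Mul(-27713, Pow(Add(-563, Pow(-73, 2), Pow(-73, 3)), -1)) = Mul(-27713, Pow(Add(-563, 5329, -389017), -1)) = Mul(-27713, Pow(-384251, -1)) = Mul(-27713, Rational(-1, 384251)) = Rational(3959, 54893)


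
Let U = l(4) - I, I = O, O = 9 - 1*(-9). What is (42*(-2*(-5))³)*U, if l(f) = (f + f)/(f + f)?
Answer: -714000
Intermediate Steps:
O = 18 (O = 9 + 9 = 18)
l(f) = 1 (l(f) = (2*f)/((2*f)) = (2*f)*(1/(2*f)) = 1)
I = 18
U = -17 (U = 1 - 1*18 = 1 - 18 = -17)
(42*(-2*(-5))³)*U = (42*(-2*(-5))³)*(-17) = (42*10³)*(-17) = (42*1000)*(-17) = 42000*(-17) = -714000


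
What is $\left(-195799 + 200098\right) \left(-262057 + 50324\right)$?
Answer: $-910240167$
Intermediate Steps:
$\left(-195799 + 200098\right) \left(-262057 + 50324\right) = 4299 \left(-211733\right) = -910240167$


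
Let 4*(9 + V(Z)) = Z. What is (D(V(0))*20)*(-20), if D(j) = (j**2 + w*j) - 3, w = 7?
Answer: -6000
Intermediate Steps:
V(Z) = -9 + Z/4
D(j) = -3 + j**2 + 7*j (D(j) = (j**2 + 7*j) - 3 = -3 + j**2 + 7*j)
(D(V(0))*20)*(-20) = ((-3 + (-9 + (1/4)*0)**2 + 7*(-9 + (1/4)*0))*20)*(-20) = ((-3 + (-9 + 0)**2 + 7*(-9 + 0))*20)*(-20) = ((-3 + (-9)**2 + 7*(-9))*20)*(-20) = ((-3 + 81 - 63)*20)*(-20) = (15*20)*(-20) = 300*(-20) = -6000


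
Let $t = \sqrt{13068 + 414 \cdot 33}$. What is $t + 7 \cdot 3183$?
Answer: $22281 + 9 \sqrt{330} \approx 22445.0$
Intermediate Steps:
$t = 9 \sqrt{330}$ ($t = \sqrt{13068 + 13662} = \sqrt{26730} = 9 \sqrt{330} \approx 163.49$)
$t + 7 \cdot 3183 = 9 \sqrt{330} + 7 \cdot 3183 = 9 \sqrt{330} + 22281 = 22281 + 9 \sqrt{330}$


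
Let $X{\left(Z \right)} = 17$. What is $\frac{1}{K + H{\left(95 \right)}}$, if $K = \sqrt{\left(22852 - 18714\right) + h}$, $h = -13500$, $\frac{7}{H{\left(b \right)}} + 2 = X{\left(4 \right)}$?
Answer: $\frac{105}{2106499} - \frac{225 i \sqrt{9362}}{2106499} \approx 4.9846 \cdot 10^{-5} - 0.010335 i$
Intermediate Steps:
$H{\left(b \right)} = \frac{7}{15}$ ($H{\left(b \right)} = \frac{7}{-2 + 17} = \frac{7}{15}$)
$K = i \sqrt{9362}$ ($K = \sqrt{\left(22852 - 18714\right) - 13500} = \sqrt{4138 - 13500} = \sqrt{-9362} = i \sqrt{9362} \approx 96.757 i$)
$\frac{1}{K + H{\left(95 \right)}} = \frac{1}{i \sqrt{9362} + \frac{7}{15}} = \frac{1}{\frac{7}{15} + i \sqrt{9362}}$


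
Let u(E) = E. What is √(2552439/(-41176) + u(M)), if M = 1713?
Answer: 3*√77756356934/20588 ≈ 40.633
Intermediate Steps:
√(2552439/(-41176) + u(M)) = √(2552439/(-41176) + 1713) = √(2552439*(-1/41176) + 1713) = √(-2552439/41176 + 1713) = √(67982049/41176) = 3*√77756356934/20588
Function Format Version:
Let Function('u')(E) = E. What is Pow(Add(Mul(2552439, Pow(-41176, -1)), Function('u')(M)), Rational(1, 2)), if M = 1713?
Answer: Mul(Rational(3, 20588), Pow(77756356934, Rational(1, 2))) ≈ 40.633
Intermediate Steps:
Pow(Add(Mul(2552439, Pow(-41176, -1)), Function('u')(M)), Rational(1, 2)) = Pow(Add(Mul(2552439, Pow(-41176, -1)), 1713), Rational(1, 2)) = Pow(Add(Mul(2552439, Rational(-1, 41176)), 1713), Rational(1, 2)) = Pow(Add(Rational(-2552439, 41176), 1713), Rational(1, 2)) = Pow(Rational(67982049, 41176), Rational(1, 2)) = Mul(Rational(3, 20588), Pow(77756356934, Rational(1, 2)))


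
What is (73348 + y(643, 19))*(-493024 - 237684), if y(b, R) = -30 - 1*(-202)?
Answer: -53721652160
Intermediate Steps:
y(b, R) = 172 (y(b, R) = -30 + 202 = 172)
(73348 + y(643, 19))*(-493024 - 237684) = (73348 + 172)*(-493024 - 237684) = 73520*(-730708) = -53721652160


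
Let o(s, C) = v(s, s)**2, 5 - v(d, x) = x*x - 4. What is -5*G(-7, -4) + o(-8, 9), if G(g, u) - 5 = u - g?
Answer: 2985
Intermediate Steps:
G(g, u) = 5 + u - g (G(g, u) = 5 + (u - g) = 5 + u - g)
v(d, x) = 9 - x**2 (v(d, x) = 5 - (x*x - 4) = 5 - (x**2 - 4) = 5 - (-4 + x**2) = 5 + (4 - x**2) = 9 - x**2)
o(s, C) = (9 - s**2)**2
-5*G(-7, -4) + o(-8, 9) = -5*(5 - 4 - 1*(-7)) + (-9 + (-8)**2)**2 = -5*(5 - 4 + 7) + (-9 + 64)**2 = -5*8 + 55**2 = -40 + 3025 = 2985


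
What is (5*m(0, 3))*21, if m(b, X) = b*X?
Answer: 0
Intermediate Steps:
m(b, X) = X*b
(5*m(0, 3))*21 = (5*(3*0))*21 = (5*0)*21 = 0*21 = 0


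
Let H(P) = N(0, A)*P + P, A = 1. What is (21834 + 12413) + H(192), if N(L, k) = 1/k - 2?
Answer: 34247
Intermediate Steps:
N(L, k) = -2 + 1/k (N(L, k) = 1/k - 2 = -2 + 1/k)
H(P) = 0 (H(P) = (-2 + 1/1)*P + P = (-2 + 1)*P + P = -P + P = 0)
(21834 + 12413) + H(192) = (21834 + 12413) + 0 = 34247 + 0 = 34247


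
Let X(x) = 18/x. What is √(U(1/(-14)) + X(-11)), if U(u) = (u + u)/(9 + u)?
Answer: 4*I*√7810/275 ≈ 1.2854*I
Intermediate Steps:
U(u) = 2*u/(9 + u) (U(u) = (2*u)/(9 + u) = 2*u/(9 + u))
√(U(1/(-14)) + X(-11)) = √(2/(-14*(9 + 1/(-14))) + 18/(-11)) = √(2*(-1/14)/(9 - 1/14) + 18*(-1/11)) = √(2*(-1/14)/(125/14) - 18/11) = √(2*(-1/14)*(14/125) - 18/11) = √(-2/125 - 18/11) = √(-2272/1375) = 4*I*√7810/275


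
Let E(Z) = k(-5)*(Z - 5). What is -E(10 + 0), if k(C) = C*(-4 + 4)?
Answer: 0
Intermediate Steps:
k(C) = 0 (k(C) = C*0 = 0)
E(Z) = 0 (E(Z) = 0*(Z - 5) = 0*(-5 + Z) = 0)
-E(10 + 0) = -1*0 = 0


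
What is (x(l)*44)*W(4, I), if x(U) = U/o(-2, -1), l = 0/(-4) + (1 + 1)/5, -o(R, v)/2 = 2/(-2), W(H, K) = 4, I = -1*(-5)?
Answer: 176/5 ≈ 35.200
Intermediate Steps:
I = 5
o(R, v) = 2 (o(R, v) = -4/(-2) = -4*(-1)/2 = -2*(-1) = 2)
l = ⅖ (l = 0*(-¼) + 2*(⅕) = 0 + ⅖ = ⅖ ≈ 0.40000)
x(U) = U/2
(x(l)*44)*W(4, I) = (((½)*(⅖))*44)*4 = ((⅕)*44)*4 = (44/5)*4 = 176/5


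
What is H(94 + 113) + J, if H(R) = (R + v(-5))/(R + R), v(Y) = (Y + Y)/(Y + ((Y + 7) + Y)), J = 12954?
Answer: 21452657/1656 ≈ 12955.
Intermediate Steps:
v(Y) = 2*Y/(7 + 3*Y) (v(Y) = (2*Y)/(Y + ((7 + Y) + Y)) = (2*Y)/(Y + (7 + 2*Y)) = (2*Y)/(7 + 3*Y) = 2*Y/(7 + 3*Y))
H(R) = (5/4 + R)/(2*R) (H(R) = (R + 2*(-5)/(7 + 3*(-5)))/(R + R) = (R + 2*(-5)/(7 - 15))/((2*R)) = (R + 2*(-5)/(-8))*(1/(2*R)) = (R + 2*(-5)*(-⅛))*(1/(2*R)) = (R + 5/4)*(1/(2*R)) = (5/4 + R)*(1/(2*R)) = (5/4 + R)/(2*R))
H(94 + 113) + J = (5 + 4*(94 + 113))/(8*(94 + 113)) + 12954 = (⅛)*(5 + 4*207)/207 + 12954 = (⅛)*(1/207)*(5 + 828) + 12954 = (⅛)*(1/207)*833 + 12954 = 833/1656 + 12954 = 21452657/1656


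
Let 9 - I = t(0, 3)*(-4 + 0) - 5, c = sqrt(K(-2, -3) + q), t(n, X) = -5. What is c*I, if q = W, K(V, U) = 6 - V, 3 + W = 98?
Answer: -6*sqrt(103) ≈ -60.893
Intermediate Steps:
W = 95 (W = -3 + 98 = 95)
q = 95
c = sqrt(103) (c = sqrt((6 - 1*(-2)) + 95) = sqrt((6 + 2) + 95) = sqrt(8 + 95) = sqrt(103) ≈ 10.149)
I = -6 (I = 9 - (-5*(-4 + 0) - 5) = 9 - (-5*(-4) - 5) = 9 - (20 - 5) = 9 - 1*15 = 9 - 15 = -6)
c*I = sqrt(103)*(-6) = -6*sqrt(103)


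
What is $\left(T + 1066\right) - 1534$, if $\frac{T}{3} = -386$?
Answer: $-1626$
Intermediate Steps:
$T = -1158$ ($T = 3 \left(-386\right) = -1158$)
$\left(T + 1066\right) - 1534 = \left(-1158 + 1066\right) - 1534 = -92 - 1534 = -1626$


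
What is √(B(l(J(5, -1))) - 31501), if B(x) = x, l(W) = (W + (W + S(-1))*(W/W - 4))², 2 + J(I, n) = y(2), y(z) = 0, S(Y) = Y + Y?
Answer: 3*I*√3489 ≈ 177.2*I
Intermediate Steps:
S(Y) = 2*Y
J(I, n) = -2 (J(I, n) = -2 + 0 = -2)
l(W) = (6 - 2*W)² (l(W) = (W + (W + 2*(-1))*(W/W - 4))² = (W + (W - 2)*(1 - 4))² = (W + (-2 + W)*(-3))² = (W + (6 - 3*W))² = (6 - 2*W)²)
√(B(l(J(5, -1))) - 31501) = √(4*(-3 - 2)² - 31501) = √(4*(-5)² - 31501) = √(4*25 - 31501) = √(100 - 31501) = √(-31401) = 3*I*√3489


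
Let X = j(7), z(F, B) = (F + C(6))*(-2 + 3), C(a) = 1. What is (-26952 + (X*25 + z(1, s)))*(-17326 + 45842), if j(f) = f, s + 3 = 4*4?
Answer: -763515900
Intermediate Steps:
s = 13 (s = -3 + 4*4 = -3 + 16 = 13)
z(F, B) = 1 + F (z(F, B) = (F + 1)*(-2 + 3) = (1 + F)*1 = 1 + F)
X = 7
(-26952 + (X*25 + z(1, s)))*(-17326 + 45842) = (-26952 + (7*25 + (1 + 1)))*(-17326 + 45842) = (-26952 + (175 + 2))*28516 = (-26952 + 177)*28516 = -26775*28516 = -763515900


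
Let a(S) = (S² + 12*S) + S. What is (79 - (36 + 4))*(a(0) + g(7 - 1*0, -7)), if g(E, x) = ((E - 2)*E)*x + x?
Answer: -9828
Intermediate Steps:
a(S) = S² + 13*S
g(E, x) = x + E*x*(-2 + E) (g(E, x) = ((-2 + E)*E)*x + x = (E*(-2 + E))*x + x = E*x*(-2 + E) + x = x + E*x*(-2 + E))
(79 - (36 + 4))*(a(0) + g(7 - 1*0, -7)) = (79 - (36 + 4))*(0*(13 + 0) - 7*(1 + (7 - 1*0)² - 2*(7 - 1*0))) = (79 - 1*40)*(0*13 - 7*(1 + (7 + 0)² - 2*(7 + 0))) = (79 - 40)*(0 - 7*(1 + 7² - 2*7)) = 39*(0 - 7*(1 + 49 - 14)) = 39*(0 - 7*36) = 39*(0 - 252) = 39*(-252) = -9828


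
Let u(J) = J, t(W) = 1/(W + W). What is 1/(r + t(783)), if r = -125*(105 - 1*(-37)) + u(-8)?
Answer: -1566/27809027 ≈ -5.6313e-5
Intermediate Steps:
t(W) = 1/(2*W)
r = -17758 (r = -125*(105 - 1*(-37)) - 8 = -125*(105 + 37) - 8 = -125*142 - 8 = -17750 - 8 = -17758)
1/(r + t(783)) = 1/(-17758 + (½)/783) = 1/(-17758 + (½)*(1/783)) = 1/(-17758 + 1/1566) = 1/(-27809027/1566) = -1566/27809027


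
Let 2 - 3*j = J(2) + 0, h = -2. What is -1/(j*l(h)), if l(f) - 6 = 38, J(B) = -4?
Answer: -1/88 ≈ -0.011364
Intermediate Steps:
l(f) = 44 (l(f) = 6 + 38 = 44)
j = 2 (j = ⅔ - (-4 + 0)/3 = ⅔ - ⅓*(-4) = ⅔ + 4/3 = 2)
-1/(j*l(h)) = -1/(2*44) = -1/88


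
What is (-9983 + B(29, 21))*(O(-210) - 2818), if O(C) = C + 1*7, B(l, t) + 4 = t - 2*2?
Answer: 30119370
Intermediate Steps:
B(l, t) = -8 + t (B(l, t) = -4 + (t - 2*2) = -4 + (t - 4) = -4 + (-4 + t) = -8 + t)
O(C) = 7 + C (O(C) = C + 7 = 7 + C)
(-9983 + B(29, 21))*(O(-210) - 2818) = (-9983 + (-8 + 21))*((7 - 210) - 2818) = (-9983 + 13)*(-203 - 2818) = -9970*(-3021) = 30119370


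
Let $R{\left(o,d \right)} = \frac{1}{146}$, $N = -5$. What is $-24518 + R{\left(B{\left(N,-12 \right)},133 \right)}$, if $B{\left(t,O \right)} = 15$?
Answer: $- \frac{3579627}{146} \approx -24518.0$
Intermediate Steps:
$R{\left(o,d \right)} = \frac{1}{146}$
$-24518 + R{\left(B{\left(N,-12 \right)},133 \right)} = -24518 + \frac{1}{146} = - \frac{3579627}{146}$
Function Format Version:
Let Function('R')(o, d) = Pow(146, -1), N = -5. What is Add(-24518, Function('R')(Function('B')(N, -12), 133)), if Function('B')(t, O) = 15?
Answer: Rational(-3579627, 146) ≈ -24518.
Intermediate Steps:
Function('R')(o, d) = Rational(1, 146)
Add(-24518, Function('R')(Function('B')(N, -12), 133)) = Add(-24518, Rational(1, 146)) = Rational(-3579627, 146)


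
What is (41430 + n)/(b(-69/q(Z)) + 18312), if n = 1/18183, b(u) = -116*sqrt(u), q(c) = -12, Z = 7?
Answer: 1149568900466/507990550573 + 753321691*sqrt(23)/105101493222 ≈ 2.2973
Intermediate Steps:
n = 1/18183 ≈ 5.4996e-5
(41430 + n)/(b(-69/q(Z)) + 18312) = (41430 + 1/18183)/(-116*sqrt(69)*sqrt(-1/(-12)) + 18312) = 753321691/(18183*(-116*sqrt(23)/2 + 18312)) = 753321691/(18183*(-58*sqrt(23) + 18312)) = 753321691/(18183*(18312 - 58*sqrt(23)))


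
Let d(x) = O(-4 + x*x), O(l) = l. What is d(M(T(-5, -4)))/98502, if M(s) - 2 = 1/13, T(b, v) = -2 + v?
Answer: 53/16646838 ≈ 3.1838e-6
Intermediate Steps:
M(s) = 27/13 (M(s) = 2 + 1/13 = 27/13)
d(x) = -4 + x² (d(x) = -4 + x*x = -4 + x²)
d(M(T(-5, -4)))/98502 = (-4 + (27/13)²)/98502 = (-4 + 729/169)*(1/98502) = (53/169)*(1/98502) = 53/16646838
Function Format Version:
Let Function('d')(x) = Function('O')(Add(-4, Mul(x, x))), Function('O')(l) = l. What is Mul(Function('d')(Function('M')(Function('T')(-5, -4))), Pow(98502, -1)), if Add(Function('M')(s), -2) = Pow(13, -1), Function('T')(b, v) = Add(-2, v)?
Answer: Rational(53, 16646838) ≈ 3.1838e-6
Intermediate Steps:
Function('M')(s) = Rational(27, 13) (Function('M')(s) = Add(2, Pow(13, -1)) = Add(2, Rational(1, 13)) = Rational(27, 13))
Function('d')(x) = Add(-4, Pow(x, 2)) (Function('d')(x) = Add(-4, Mul(x, x)) = Add(-4, Pow(x, 2)))
Mul(Function('d')(Function('M')(Function('T')(-5, -4))), Pow(98502, -1)) = Mul(Add(-4, Pow(Rational(27, 13), 2)), Pow(98502, -1)) = Mul(Add(-4, Rational(729, 169)), Rational(1, 98502)) = Mul(Rational(53, 169), Rational(1, 98502)) = Rational(53, 16646838)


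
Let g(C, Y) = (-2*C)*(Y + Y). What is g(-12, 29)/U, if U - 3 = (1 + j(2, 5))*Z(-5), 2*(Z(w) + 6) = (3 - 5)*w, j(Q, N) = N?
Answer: -464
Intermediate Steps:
Z(w) = -6 - w (Z(w) = -6 + ((3 - 5)*w)/2 = -6 + (-2*w)/2 = -6 - w)
g(C, Y) = -4*C*Y (g(C, Y) = (-2*C)*(2*Y) = -4*C*Y)
U = -3 (U = 3 + (1 + 5)*(-6 - 1*(-5)) = 3 + 6*(-6 + 5) = 3 + 6*(-1) = 3 - 6 = -3)
g(-12, 29)/U = -4*(-12)*29/(-3) = 1392*(-1/3) = -464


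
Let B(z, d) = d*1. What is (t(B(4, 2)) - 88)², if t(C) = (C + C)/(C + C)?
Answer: 7569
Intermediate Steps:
B(z, d) = d
t(C) = 1 (t(C) = (2*C)/((2*C)) = (2*C)*(1/(2*C)) = 1)
(t(B(4, 2)) - 88)² = (1 - 88)² = (-87)² = 7569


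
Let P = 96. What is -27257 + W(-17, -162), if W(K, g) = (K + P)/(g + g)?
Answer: -8831347/324 ≈ -27257.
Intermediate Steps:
W(K, g) = (96 + K)/(2*g) (W(K, g) = (K + 96)/(g + g) = (96 + K)/((2*g)) = (96 + K)*(1/(2*g)) = (96 + K)/(2*g))
-27257 + W(-17, -162) = -27257 + (½)*(96 - 17)/(-162) = -27257 + (½)*(-1/162)*79 = -27257 - 79/324 = -8831347/324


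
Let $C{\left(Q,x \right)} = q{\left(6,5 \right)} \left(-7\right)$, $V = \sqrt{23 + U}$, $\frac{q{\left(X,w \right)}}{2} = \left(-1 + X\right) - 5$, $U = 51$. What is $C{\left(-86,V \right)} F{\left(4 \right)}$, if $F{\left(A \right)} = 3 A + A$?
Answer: $0$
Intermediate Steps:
$q{\left(X,w \right)} = -12 + 2 X$ ($q{\left(X,w \right)} = 2 \left(\left(-1 + X\right) - 5\right) = 2 \left(-6 + X\right) = -12 + 2 X$)
$V = \sqrt{74}$ ($V = \sqrt{23 + 51} = \sqrt{74} \approx 8.6023$)
$F{\left(A \right)} = 4 A$
$C{\left(Q,x \right)} = 0$ ($C{\left(Q,x \right)} = \left(-12 + 2 \cdot 6\right) \left(-7\right) = \left(-12 + 12\right) \left(-7\right) = 0 \left(-7\right) = 0$)
$C{\left(-86,V \right)} F{\left(4 \right)} = 0 \cdot 4 \cdot 4 = 0 \cdot 16 = 0$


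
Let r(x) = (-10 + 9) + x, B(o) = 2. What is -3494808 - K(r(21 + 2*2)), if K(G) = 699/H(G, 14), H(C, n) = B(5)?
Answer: -6990315/2 ≈ -3.4952e+6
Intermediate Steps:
H(C, n) = 2
r(x) = -1 + x
K(G) = 699/2
-3494808 - K(r(21 + 2*2)) = -3494808 - 1*699/2 = -3494808 - 699/2 = -6990315/2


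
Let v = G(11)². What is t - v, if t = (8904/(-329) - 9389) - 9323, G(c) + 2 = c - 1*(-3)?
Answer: -887504/47 ≈ -18883.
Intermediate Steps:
G(c) = 1 + c (G(c) = -2 + (c - 1*(-3)) = -2 + (c + 3) = -2 + (3 + c) = 1 + c)
v = 144 (v = (1 + 11)² = 12² = 144)
t = -880736/47 (t = (8904*(-1/329) - 9389) - 9323 = (-1272/47 - 9389) - 9323 = -442555/47 - 9323 = -880736/47 ≈ -18739.)
t - v = -880736/47 - 1*144 = -880736/47 - 144 = -887504/47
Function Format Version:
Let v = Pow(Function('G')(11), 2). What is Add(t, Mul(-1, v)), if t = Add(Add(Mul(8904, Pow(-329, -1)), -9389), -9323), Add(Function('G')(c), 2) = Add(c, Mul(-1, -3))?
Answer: Rational(-887504, 47) ≈ -18883.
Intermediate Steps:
Function('G')(c) = Add(1, c) (Function('G')(c) = Add(-2, Add(c, Mul(-1, -3))) = Add(-2, Add(c, 3)) = Add(-2, Add(3, c)) = Add(1, c))
v = 144 (v = Pow(Add(1, 11), 2) = Pow(12, 2) = 144)
t = Rational(-880736, 47) (t = Add(Add(Mul(8904, Rational(-1, 329)), -9389), -9323) = Add(Add(Rational(-1272, 47), -9389), -9323) = Add(Rational(-442555, 47), -9323) = Rational(-880736, 47) ≈ -18739.)
Add(t, Mul(-1, v)) = Add(Rational(-880736, 47), Mul(-1, 144)) = Add(Rational(-880736, 47), -144) = Rational(-887504, 47)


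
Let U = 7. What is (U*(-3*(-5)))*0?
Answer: 0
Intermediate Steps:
(U*(-3*(-5)))*0 = (7*(-3*(-5)))*0 = (7*15)*0 = 105*0 = 0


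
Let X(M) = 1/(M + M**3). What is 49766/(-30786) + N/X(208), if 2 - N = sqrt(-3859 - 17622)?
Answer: 277046883437/15393 - 8999120*I*sqrt(21481) ≈ 1.7998e+7 - 1.3189e+9*I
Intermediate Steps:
N = 2 - I*sqrt(21481) (N = 2 - sqrt(-3859 - 17622) = 2 - sqrt(-21481) = 2 - I*sqrt(21481) ≈ 2.0 - 146.56*I)
49766/(-30786) + N/X(208) = 49766/(-30786) + (2 - I*sqrt(21481))/(1/(208 + 208**3)) = 49766*(-1/30786) + (2 - I*sqrt(21481))/(1/(208 + 8998912)) = -24883/15393 + (2 - I*sqrt(21481))/(1/8999120) = -24883/15393 + (2 - I*sqrt(21481))*8999120 = -24883/15393 + (17998240 - 8999120*I*sqrt(21481)) = 277046883437/15393 - 8999120*I*sqrt(21481)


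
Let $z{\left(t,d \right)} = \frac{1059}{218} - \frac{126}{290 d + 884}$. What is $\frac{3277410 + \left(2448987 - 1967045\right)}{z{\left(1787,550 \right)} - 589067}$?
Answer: $- \frac{4694317879808}{735564254197} \approx -6.3819$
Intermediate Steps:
$z{\left(t,d \right)} = \frac{1059}{218} - \frac{126}{884 + 290 d}$ ($z{\left(t,d \right)} = 1059 \cdot \frac{1}{218} - \frac{126}{884 + 290 d} = \frac{1059}{218} - \frac{126}{884 + 290 d}$)
$\frac{3277410 + \left(2448987 - 1967045\right)}{z{\left(1787,550 \right)} - 589067} = \frac{3277410 + \left(2448987 - 1967045\right)}{\frac{3 \left(151448 + 51185 \cdot 550\right)}{218 \left(442 + 145 \cdot 550\right)} - 589067} = \frac{3277410 + 481942}{\frac{3 \left(151448 + 28151750\right)}{218 \left(442 + 79750\right)} - 589067} = \frac{3759352}{\frac{3}{218} \cdot \frac{1}{80192} \cdot 28303198 - 589067} = \frac{3759352}{\frac{6064971}{1248704} - 589067} = \frac{3759352}{- \frac{735564254197}{1248704}} = 3759352 \left(- \frac{1248704}{735564254197}\right) = - \frac{4694317879808}{735564254197}$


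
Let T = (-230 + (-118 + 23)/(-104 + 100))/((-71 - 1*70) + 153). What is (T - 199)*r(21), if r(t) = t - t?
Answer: 0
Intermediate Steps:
r(t) = 0
T = -275/16 (T = (-230 - 95/(-4))/((-71 - 70) + 153) = (-230 - 95*(-¼))/(-141 + 153) = (-230 + 95/4)/12 = -825/4*1/12 = -275/16 ≈ -17.188)
(T - 199)*r(21) = (-275/16 - 199)*0 = -3459/16*0 = 0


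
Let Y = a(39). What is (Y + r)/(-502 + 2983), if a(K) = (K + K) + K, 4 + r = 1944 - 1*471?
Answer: 1586/2481 ≈ 0.63926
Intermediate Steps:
r = 1469 (r = -4 + (1944 - 1*471) = -4 + (1944 - 471) = -4 + 1473 = 1469)
a(K) = 3*K (a(K) = 2*K + K = 3*K)
Y = 117 (Y = 3*39 = 117)
(Y + r)/(-502 + 2983) = (117 + 1469)/(-502 + 2983) = 1586/2481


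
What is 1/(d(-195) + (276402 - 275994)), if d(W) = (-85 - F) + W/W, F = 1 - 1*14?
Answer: 1/337 ≈ 0.0029674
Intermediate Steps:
F = -13 (F = 1 - 14 = -13)
d(W) = -71 (d(W) = (-85 - 1*(-13)) + W/W = (-85 + 13) + 1 = -72 + 1 = -71)
1/(d(-195) + (276402 - 275994)) = 1/(-71 + (276402 - 275994)) = 1/(-71 + 408) = 1/337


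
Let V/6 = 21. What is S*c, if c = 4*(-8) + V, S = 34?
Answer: 3196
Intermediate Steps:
V = 126 (V = 6*21 = 126)
c = 94 (c = 4*(-8) + 126 = -32 + 126 = 94)
S*c = 34*94 = 3196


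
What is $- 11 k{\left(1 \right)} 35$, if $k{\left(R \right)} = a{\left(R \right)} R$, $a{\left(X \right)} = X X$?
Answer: $-385$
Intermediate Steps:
$a{\left(X \right)} = X^{2}$
$k{\left(R \right)} = R^{3}$ ($k{\left(R \right)} = R^{2} R = R^{3}$)
$- 11 k{\left(1 \right)} 35 = - 11 \cdot 1^{3} \cdot 35 = \left(-11\right) 1 \cdot 35 = \left(-11\right) 35 = -385$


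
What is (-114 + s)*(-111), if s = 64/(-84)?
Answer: 89170/7 ≈ 12739.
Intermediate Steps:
s = -16/21 (s = 64*(-1/84) = -16/21 ≈ -0.76190)
(-114 + s)*(-111) = (-114 - 16/21)*(-111) = -2410/21*(-111) = 89170/7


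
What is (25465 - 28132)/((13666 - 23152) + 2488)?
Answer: 2667/6998 ≈ 0.38111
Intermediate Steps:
(25465 - 28132)/((13666 - 23152) + 2488) = -2667/(-9486 + 2488) = -2667/(-6998) = -2667*(-1/6998) = 2667/6998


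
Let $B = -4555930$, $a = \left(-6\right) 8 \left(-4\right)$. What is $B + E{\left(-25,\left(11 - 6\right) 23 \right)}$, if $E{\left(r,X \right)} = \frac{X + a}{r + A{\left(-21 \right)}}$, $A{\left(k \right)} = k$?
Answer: $- \frac{209573087}{46} \approx -4.5559 \cdot 10^{6}$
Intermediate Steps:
$a = 192$ ($a = \left(-48\right) \left(-4\right) = 192$)
$E{\left(r,X \right)} = \frac{192 + X}{-21 + r}$ ($E{\left(r,X \right)} = \frac{X + 192}{r - 21} = \frac{192 + X}{-21 + r}$)
$B + E{\left(-25,\left(11 - 6\right) 23 \right)} = -4555930 + \frac{192 + \left(11 - 6\right) 23}{-21 - 25} = -4555930 + \frac{192 + 5 \cdot 23}{-46} = -4555930 - \frac{192 + 115}{46} = -4555930 - \frac{307}{46} = - \frac{209573087}{46}$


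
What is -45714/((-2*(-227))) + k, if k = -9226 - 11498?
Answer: -4727205/227 ≈ -20825.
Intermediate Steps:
k = -20724
-45714/((-2*(-227))) + k = -45714/((-2*(-227))) - 20724 = -45714/454 - 20724 = -45714*1/454 - 20724 = -22857/227 - 20724 = -4727205/227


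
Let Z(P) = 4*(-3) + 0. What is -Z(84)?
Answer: 12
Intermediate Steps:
Z(P) = -12 (Z(P) = -12 + 0 = -12)
-Z(84) = -1*(-12) = 12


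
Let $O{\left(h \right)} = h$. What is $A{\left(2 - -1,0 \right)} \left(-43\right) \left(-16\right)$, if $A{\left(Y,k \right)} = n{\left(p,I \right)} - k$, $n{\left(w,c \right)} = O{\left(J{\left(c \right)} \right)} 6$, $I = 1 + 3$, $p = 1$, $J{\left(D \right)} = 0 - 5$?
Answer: $-20640$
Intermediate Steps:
$J{\left(D \right)} = -5$ ($J{\left(D \right)} = 0 - 5 = -5$)
$I = 4$
$n{\left(w,c \right)} = -30$ ($n{\left(w,c \right)} = \left(-5\right) 6 = -30$)
$A{\left(Y,k \right)} = -30 - k$
$A{\left(2 - -1,0 \right)} \left(-43\right) \left(-16\right) = \left(-30 - 0\right) \left(-43\right) \left(-16\right) = \left(-30 + 0\right) \left(-43\right) \left(-16\right) = \left(-30\right) \left(-43\right) \left(-16\right) = 1290 \left(-16\right) = -20640$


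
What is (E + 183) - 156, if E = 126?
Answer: 153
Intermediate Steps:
(E + 183) - 156 = (126 + 183) - 156 = 309 - 156 = 153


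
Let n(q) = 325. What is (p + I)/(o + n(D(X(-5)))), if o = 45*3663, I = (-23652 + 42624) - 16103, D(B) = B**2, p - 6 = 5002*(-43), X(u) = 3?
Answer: -212211/165160 ≈ -1.2849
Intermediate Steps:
p = -215080 (p = 6 + 5002*(-43) = 6 - 215086 = -215080)
I = 2869 (I = 18972 - 16103 = 2869)
o = 164835
(p + I)/(o + n(D(X(-5)))) = (-215080 + 2869)/(164835 + 325) = -212211/165160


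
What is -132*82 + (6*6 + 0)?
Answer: -10788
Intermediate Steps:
-132*82 + (6*6 + 0) = -10824 + (36 + 0) = -10824 + 36 = -10788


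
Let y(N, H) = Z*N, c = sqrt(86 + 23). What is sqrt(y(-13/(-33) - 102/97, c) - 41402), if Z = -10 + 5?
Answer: I*sqrt(424187803677)/3201 ≈ 203.47*I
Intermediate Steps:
c = sqrt(109) ≈ 10.440
Z = -5
y(N, H) = -5*N
sqrt(y(-13/(-33) - 102/97, c) - 41402) = sqrt(-5*(-13/(-33) - 102/97) - 41402) = sqrt(-5*(-13*(-1/33) - 102*1/97) - 41402) = sqrt(-5*(13/33 - 102/97) - 41402) = sqrt(-5*(-2105/3201) - 41402) = sqrt(10525/3201 - 41402) = sqrt(-132517277/3201) = I*sqrt(424187803677)/3201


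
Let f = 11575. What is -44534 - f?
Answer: -56109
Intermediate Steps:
-44534 - f = -44534 - 1*11575 = -44534 - 11575 = -56109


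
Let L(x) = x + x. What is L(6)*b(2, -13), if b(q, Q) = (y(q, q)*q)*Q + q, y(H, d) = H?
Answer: -600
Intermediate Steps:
b(q, Q) = q + Q*q² (b(q, Q) = (q*q)*Q + q = q²*Q + q = Q*q² + q = q + Q*q²)
L(x) = 2*x
L(6)*b(2, -13) = (2*6)*(2*(1 - 13*2)) = 12*(2*(1 - 26)) = 12*(2*(-25)) = 12*(-50) = -600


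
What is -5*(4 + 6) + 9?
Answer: -41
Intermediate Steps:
-5*(4 + 6) + 9 = -5*10 + 9 = -50 + 9 = -41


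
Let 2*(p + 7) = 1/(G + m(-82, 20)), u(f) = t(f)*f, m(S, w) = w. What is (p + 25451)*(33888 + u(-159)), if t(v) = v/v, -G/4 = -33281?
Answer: 228528541644417/266288 ≈ 8.5820e+8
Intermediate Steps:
G = 133124 (G = -4*(-33281) = 133124)
t(v) = 1
u(f) = f (u(f) = 1*f = f)
p = -1864015/266288 (p = -7 + 1/(2*(133124 + 20)) = -7 + (½)/133144 = -7 + (½)*(1/133144) = -7 + 1/266288 = -1864015/266288 ≈ -7.0000)
(p + 25451)*(33888 + u(-159)) = (-1864015/266288 + 25451)*(33888 - 159) = (6775431873/266288)*33729 = 228528541644417/266288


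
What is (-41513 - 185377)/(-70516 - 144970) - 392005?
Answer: -42235681270/107743 ≈ -3.9200e+5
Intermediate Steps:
(-41513 - 185377)/(-70516 - 144970) - 392005 = -226890/(-215486) - 392005 = -226890*(-1/215486) - 392005 = 113445/107743 - 392005 = -42235681270/107743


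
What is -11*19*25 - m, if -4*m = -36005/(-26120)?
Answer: -109174399/20896 ≈ -5224.7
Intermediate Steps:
m = -7201/20896 (m = -(-36005)/(4*(-26120)) = -(-36005)*(-1)/(4*26120) = -¼*7201/5224 = -7201/20896 ≈ -0.34461)
-11*19*25 - m = -11*19*25 - 1*(-7201/20896) = -209*25 + 7201/20896 = -5225 + 7201/20896 = -109174399/20896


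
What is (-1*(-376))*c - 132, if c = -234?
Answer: -88116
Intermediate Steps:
(-1*(-376))*c - 132 = -1*(-376)*(-234) - 132 = 376*(-234) - 132 = -87984 - 132 = -88116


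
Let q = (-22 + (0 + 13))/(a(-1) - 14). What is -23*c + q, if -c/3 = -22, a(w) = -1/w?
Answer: -19725/13 ≈ -1517.3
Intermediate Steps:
c = 66 (c = -3*(-22) = 66)
q = 9/13 (q = (-22 + (0 + 13))/(-1/(-1) - 14) = (-22 + 13)/(-1*(-1) - 14) = -9/(1 - 14) = -9/(-13) = -9*(-1/13) = 9/13 ≈ 0.69231)
-23*c + q = -23*66 + 9/13 = -1518 + 9/13 = -19725/13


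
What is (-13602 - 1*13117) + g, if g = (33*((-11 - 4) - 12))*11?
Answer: -36520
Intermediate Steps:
g = -9801 (g = (33*(-15 - 12))*11 = (33*(-27))*11 = -891*11 = -9801)
(-13602 - 1*13117) + g = (-13602 - 1*13117) - 9801 = (-13602 - 13117) - 9801 = -26719 - 9801 = -36520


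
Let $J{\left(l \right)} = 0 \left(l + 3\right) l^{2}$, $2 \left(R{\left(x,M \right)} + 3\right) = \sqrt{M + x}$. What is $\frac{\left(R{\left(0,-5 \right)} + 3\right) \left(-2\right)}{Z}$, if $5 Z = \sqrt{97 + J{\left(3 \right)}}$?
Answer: $- \frac{5 i \sqrt{485}}{97} \approx - 1.1352 i$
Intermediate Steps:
$R{\left(x,M \right)} = -3 + \frac{\sqrt{M + x}}{2}$
$J{\left(l \right)} = 0$ ($J{\left(l \right)} = 0 \left(3 + l\right) l^{2} = 0 l^{2} = 0$)
$Z = \frac{\sqrt{97}}{5}$ ($Z = \frac{\sqrt{97 + 0}}{5} = \frac{\sqrt{97}}{5} \approx 1.9698$)
$\frac{\left(R{\left(0,-5 \right)} + 3\right) \left(-2\right)}{Z} = \frac{\left(\left(-3 + \frac{\sqrt{-5 + 0}}{2}\right) + 3\right) \left(-2\right)}{\frac{1}{5} \sqrt{97}} = \left(\left(-3 + \frac{\sqrt{-5}}{2}\right) + 3\right) \left(-2\right) \frac{5 \sqrt{97}}{97} = \left(\left(-3 + \frac{i \sqrt{5}}{2}\right) + 3\right) \left(-2\right) \frac{5 \sqrt{97}}{97} = \frac{i \sqrt{5}}{2} \left(-2\right) \frac{5 \sqrt{97}}{97} = - i \sqrt{5} \frac{5 \sqrt{97}}{97} = - \frac{5 i \sqrt{485}}{97}$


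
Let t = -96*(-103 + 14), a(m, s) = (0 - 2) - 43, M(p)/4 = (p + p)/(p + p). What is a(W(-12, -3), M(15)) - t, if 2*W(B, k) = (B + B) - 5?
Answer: -8589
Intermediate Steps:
W(B, k) = -5/2 + B (W(B, k) = ((B + B) - 5)/2 = (2*B - 5)/2 = (-5 + 2*B)/2 = -5/2 + B)
M(p) = 4 (M(p) = 4*((p + p)/(p + p)) = 4*((2*p)/((2*p))) = 4*((2*p)*(1/(2*p))) = 4*1 = 4)
a(m, s) = -45 (a(m, s) = -2 - 43 = -45)
t = 8544 (t = -96*(-89) = 8544)
a(W(-12, -3), M(15)) - t = -45 - 1*8544 = -45 - 8544 = -8589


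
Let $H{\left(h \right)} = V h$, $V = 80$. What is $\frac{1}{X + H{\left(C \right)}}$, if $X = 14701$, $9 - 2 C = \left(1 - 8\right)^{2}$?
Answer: $\frac{1}{13101} \approx 7.633 \cdot 10^{-5}$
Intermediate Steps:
$C = -20$ ($C = \frac{9}{2} - \frac{\left(1 - 8\right)^{2}}{2} = \frac{9}{2} - \frac{\left(-7\right)^{2}}{2} = \frac{9}{2} - \frac{49}{2} = -20$)
$H{\left(h \right)} = 80 h$
$\frac{1}{X + H{\left(C \right)}} = \frac{1}{14701 + 80 \left(-20\right)} = \frac{1}{14701 - 1600} = \frac{1}{13101}$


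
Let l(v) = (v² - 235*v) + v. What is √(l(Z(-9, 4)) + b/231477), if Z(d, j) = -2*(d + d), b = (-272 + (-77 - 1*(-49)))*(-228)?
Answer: 2*I*√29387028522/4061 ≈ 84.426*I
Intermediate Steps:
b = 68400 (b = (-272 + (-77 + 49))*(-228) = (-272 - 28)*(-228) = -300*(-228) = 68400)
Z(d, j) = -4*d
l(v) = v² - 234*v
√(l(Z(-9, 4)) + b/231477) = √((-4*(-9))*(-234 - 4*(-9)) + 68400/231477) = √(36*(-234 + 36) + 68400*(1/231477)) = √(36*(-198) + 1200/4061) = √(-7128 + 1200/4061) = √(-28945608/4061) = 2*I*√29387028522/4061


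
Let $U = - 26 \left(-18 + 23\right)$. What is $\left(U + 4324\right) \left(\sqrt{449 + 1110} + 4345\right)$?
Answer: $18222930 + 4194 \sqrt{1559} \approx 1.8389 \cdot 10^{7}$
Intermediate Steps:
$U = -130$ ($U = \left(-26\right) 5 = -130$)
$\left(U + 4324\right) \left(\sqrt{449 + 1110} + 4345\right) = \left(-130 + 4324\right) \left(\sqrt{449 + 1110} + 4345\right) = 4194 \left(\sqrt{1559} + 4345\right) = 4194 \left(4345 + \sqrt{1559}\right) = 18222930 + 4194 \sqrt{1559}$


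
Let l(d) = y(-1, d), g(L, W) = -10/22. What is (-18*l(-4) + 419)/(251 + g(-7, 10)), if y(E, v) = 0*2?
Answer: 4609/2756 ≈ 1.6724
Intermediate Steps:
y(E, v) = 0
g(L, W) = -5/11 (g(L, W) = -10*1/22 = -5/11)
l(d) = 0
(-18*l(-4) + 419)/(251 + g(-7, 10)) = (-18*0 + 419)/(251 - 5/11) = (0 + 419)/(2756/11) = 419*(11/2756) = 4609/2756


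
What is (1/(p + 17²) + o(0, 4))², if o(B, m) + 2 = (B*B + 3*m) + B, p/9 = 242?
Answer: 608658241/6086089 ≈ 100.01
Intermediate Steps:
p = 2178 (p = 9*242 = 2178)
o(B, m) = -2 + B + B² + 3*m (o(B, m) = -2 + ((B*B + 3*m) + B) = -2 + ((B² + 3*m) + B) = -2 + (B + B² + 3*m) = -2 + B + B² + 3*m)
(1/(p + 17²) + o(0, 4))² = (1/(2178 + 17²) + (-2 + 0 + 0² + 3*4))² = (1/(2178 + 289) + (-2 + 0 + 0 + 12))² = (1/2467 + 10)² = (24671/2467)² = 608658241/6086089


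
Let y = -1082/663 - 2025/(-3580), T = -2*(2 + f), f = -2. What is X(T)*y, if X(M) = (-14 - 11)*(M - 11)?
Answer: -139204175/474708 ≈ -293.24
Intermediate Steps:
T = 0 (T = -2*(2 - 2) = -2*0 = 0)
X(M) = 275 - 25*M (X(M) = -25*(-11 + M) = 275 - 25*M)
y = -506197/474708 (y = -1082*1/663 - 2025*(-1/3580) = -1082/663 + 405/716 = -506197/474708 ≈ -1.0663)
X(T)*y = (275 - 25*0)*(-506197/474708) = (275 + 0)*(-506197/474708) = 275*(-506197/474708) = -139204175/474708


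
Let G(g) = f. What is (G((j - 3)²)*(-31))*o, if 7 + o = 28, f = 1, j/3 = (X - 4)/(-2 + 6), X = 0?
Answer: -651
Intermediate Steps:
j = -3 (j = 3*((0 - 4)/(-2 + 6)) = 3*(-4/4) = 3*(-4*¼) = 3*(-1) = -3)
o = 21 (o = -7 + 28 = 21)
G(g) = 1
(G((j - 3)²)*(-31))*o = (1*(-31))*21 = -31*21 = -651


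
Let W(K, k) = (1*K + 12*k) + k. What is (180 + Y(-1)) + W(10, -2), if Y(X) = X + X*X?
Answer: 164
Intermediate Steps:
W(K, k) = K + 13*k (W(K, k) = (K + 12*k) + k = K + 13*k)
Y(X) = X + X²
(180 + Y(-1)) + W(10, -2) = (180 - (1 - 1)) + (10 + 13*(-2)) = (180 - 1*0) + (10 - 26) = (180 + 0) - 16 = 180 - 16 = 164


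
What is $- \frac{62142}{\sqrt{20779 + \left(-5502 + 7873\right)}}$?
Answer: $- \frac{31071 \sqrt{926}}{2315} \approx -408.42$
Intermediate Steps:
$- \frac{62142}{\sqrt{20779 + \left(-5502 + 7873\right)}} = - \frac{62142}{\sqrt{20779 + 2371}} = - \frac{62142}{\sqrt{23150}} = - \frac{62142}{5 \sqrt{926}} = - 62142 \frac{\sqrt{926}}{4630} = - \frac{31071 \sqrt{926}}{2315}$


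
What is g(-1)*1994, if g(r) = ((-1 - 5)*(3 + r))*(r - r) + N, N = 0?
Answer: 0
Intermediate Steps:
g(r) = 0 (g(r) = ((-1 - 5)*(3 + r))*(r - r) + 0 = -6*(3 + r)*0 + 0 = (-18 - 6*r)*0 + 0 = 0 + 0 = 0)
g(-1)*1994 = 0*1994 = 0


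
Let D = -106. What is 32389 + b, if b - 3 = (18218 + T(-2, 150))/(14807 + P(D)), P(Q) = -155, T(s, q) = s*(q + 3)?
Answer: 118656374/3663 ≈ 32393.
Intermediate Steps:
T(s, q) = s*(3 + q)
b = 15467/3663 (b = 3 + (18218 - 2*(3 + 150))/(14807 - 155) = 3 + (18218 - 2*153)/14652 = 3 + (18218 - 306)*(1/14652) = 3 + 17912*(1/14652) = 3 + 4478/3663 = 15467/3663 ≈ 4.2225)
32389 + b = 32389 + 15467/3663 = 118656374/3663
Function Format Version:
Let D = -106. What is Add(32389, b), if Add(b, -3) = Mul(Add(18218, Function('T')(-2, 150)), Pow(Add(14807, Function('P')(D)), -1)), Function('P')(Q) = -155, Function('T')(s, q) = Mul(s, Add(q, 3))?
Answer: Rational(118656374, 3663) ≈ 32393.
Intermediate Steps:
Function('T')(s, q) = Mul(s, Add(3, q))
b = Rational(15467, 3663) (b = Add(3, Mul(Add(18218, Mul(-2, Add(3, 150))), Pow(Add(14807, -155), -1))) = Add(3, Mul(Add(18218, Mul(-2, 153)), Pow(14652, -1))) = Add(3, Mul(Add(18218, -306), Rational(1, 14652))) = Add(3, Mul(17912, Rational(1, 14652))) = Add(3, Rational(4478, 3663)) = Rational(15467, 3663) ≈ 4.2225)
Add(32389, b) = Add(32389, Rational(15467, 3663)) = Rational(118656374, 3663)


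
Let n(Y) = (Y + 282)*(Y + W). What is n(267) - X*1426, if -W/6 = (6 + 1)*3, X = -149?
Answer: 289883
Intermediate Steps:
W = -126 (W = -6*(6 + 1)*3 = -42*3 = -6*21 = -126)
n(Y) = (-126 + Y)*(282 + Y) (n(Y) = (Y + 282)*(Y - 126) = (282 + Y)*(-126 + Y) = (-126 + Y)*(282 + Y))
n(267) - X*1426 = (-35532 + 267² + 156*267) - (-149)*1426 = (-35532 + 71289 + 41652) - 1*(-212474) = 77409 + 212474 = 289883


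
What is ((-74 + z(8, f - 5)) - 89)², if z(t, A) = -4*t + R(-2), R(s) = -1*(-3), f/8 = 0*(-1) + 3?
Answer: 36864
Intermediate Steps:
f = 24 (f = 8*(0*(-1) + 3) = 8*(0 + 3) = 8*3 = 24)
R(s) = 3
z(t, A) = 3 - 4*t (z(t, A) = -4*t + 3 = 3 - 4*t)
((-74 + z(8, f - 5)) - 89)² = ((-74 + (3 - 4*8)) - 89)² = ((-74 + (3 - 32)) - 89)² = ((-74 - 29) - 89)² = (-103 - 89)² = (-192)² = 36864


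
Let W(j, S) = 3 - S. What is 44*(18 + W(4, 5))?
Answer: 704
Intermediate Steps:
44*(18 + W(4, 5)) = 44*(18 + (3 - 1*5)) = 44*(18 + (3 - 5)) = 44*(18 - 2) = 44*16 = 704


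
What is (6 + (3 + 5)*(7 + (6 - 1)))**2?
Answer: 10404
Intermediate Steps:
(6 + (3 + 5)*(7 + (6 - 1)))**2 = (6 + 8*(7 + 5))**2 = (6 + 8*12)**2 = (6 + 96)**2 = 102**2 = 10404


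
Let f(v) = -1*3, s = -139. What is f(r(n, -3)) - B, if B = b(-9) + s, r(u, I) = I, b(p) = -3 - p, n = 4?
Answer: 130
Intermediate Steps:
f(v) = -3
B = -133 (B = (-3 - 1*(-9)) - 139 = (-3 + 9) - 139 = 6 - 139 = -133)
f(r(n, -3)) - B = -3 - 1*(-133) = -3 + 133 = 130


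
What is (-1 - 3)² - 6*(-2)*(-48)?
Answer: -560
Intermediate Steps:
(-1 - 3)² - 6*(-2)*(-48) = (-4)² + 12*(-48) = 16 - 576 = -560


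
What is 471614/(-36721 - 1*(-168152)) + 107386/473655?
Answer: 237496178536/62252950305 ≈ 3.8150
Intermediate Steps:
471614/(-36721 - 1*(-168152)) + 107386/473655 = 471614/(-36721 + 168152) + 107386*(1/473655) = 471614/131431 + 107386/473655 = 237496178536/62252950305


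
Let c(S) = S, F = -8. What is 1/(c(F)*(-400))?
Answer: 1/3200 ≈ 0.00031250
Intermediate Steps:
1/(c(F)*(-400)) = 1/(-8*(-400)) = -⅛*(-1/400) = 1/3200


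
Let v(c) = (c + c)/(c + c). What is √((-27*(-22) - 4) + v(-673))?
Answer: √591 ≈ 24.310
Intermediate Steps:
v(c) = 1 (v(c) = (2*c)/((2*c)) = (2*c)*(1/(2*c)) = 1)
√((-27*(-22) - 4) + v(-673)) = √((-27*(-22) - 4) + 1) = √((594 - 4) + 1) = √(590 + 1) = √591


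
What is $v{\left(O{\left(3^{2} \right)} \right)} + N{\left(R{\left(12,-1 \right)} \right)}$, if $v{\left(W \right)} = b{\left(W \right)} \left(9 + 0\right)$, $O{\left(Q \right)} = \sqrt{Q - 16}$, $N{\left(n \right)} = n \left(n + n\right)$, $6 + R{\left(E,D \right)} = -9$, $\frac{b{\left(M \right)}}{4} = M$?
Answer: $450 + 36 i \sqrt{7} \approx 450.0 + 95.247 i$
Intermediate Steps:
$b{\left(M \right)} = 4 M$
$R{\left(E,D \right)} = -15$ ($R{\left(E,D \right)} = -6 - 9 = -15$)
$N{\left(n \right)} = 2 n^{2}$ ($N{\left(n \right)} = n 2 n = 2 n^{2}$)
$O{\left(Q \right)} = \sqrt{-16 + Q}$
$v{\left(W \right)} = 36 W$ ($v{\left(W \right)} = 4 W \left(9 + 0\right) = 4 W 9 = 36 W$)
$v{\left(O{\left(3^{2} \right)} \right)} + N{\left(R{\left(12,-1 \right)} \right)} = 36 \sqrt{-16 + 3^{2}} + 2 \left(-15\right)^{2} = 36 \sqrt{-16 + 9} + 2 \cdot 225 = 36 \sqrt{-7} + 450 = 36 i \sqrt{7} + 450 = 450 + 36 i \sqrt{7}$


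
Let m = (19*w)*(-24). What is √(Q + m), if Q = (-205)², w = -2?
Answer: √42937 ≈ 207.21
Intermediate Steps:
Q = 42025
m = 912 (m = (19*(-2))*(-24) = -38*(-24) = 912)
√(Q + m) = √(42025 + 912) = √42937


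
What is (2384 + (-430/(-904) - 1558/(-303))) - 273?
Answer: 289883477/136956 ≈ 2116.6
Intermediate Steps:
(2384 + (-430/(-904) - 1558/(-303))) - 273 = (2384 + (-430*(-1/904) - 1558*(-1/303))) - 273 = (2384 + (215/452 + 1558/303)) - 273 = (2384 + 769361/136956) - 273 = 327272465/136956 - 273 = 289883477/136956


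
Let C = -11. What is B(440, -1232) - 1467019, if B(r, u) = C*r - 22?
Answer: -1471881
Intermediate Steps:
B(r, u) = -22 - 11*r (B(r, u) = -11*r - 22 = -22 - 11*r)
B(440, -1232) - 1467019 = (-22 - 11*440) - 1467019 = (-22 - 4840) - 1467019 = -4862 - 1467019 = -1471881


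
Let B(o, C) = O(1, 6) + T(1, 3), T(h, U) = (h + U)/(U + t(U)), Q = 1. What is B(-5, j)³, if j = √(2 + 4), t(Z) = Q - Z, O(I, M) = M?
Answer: 1000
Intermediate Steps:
t(Z) = 1 - Z
j = √6 ≈ 2.4495
T(h, U) = U + h (T(h, U) = (h + U)/(U + (1 - U)) = (U + h)/1 = (U + h)*1 = U + h)
B(o, C) = 10 (B(o, C) = 6 + (3 + 1) = 6 + 4 = 10)
B(-5, j)³ = 10³ = 1000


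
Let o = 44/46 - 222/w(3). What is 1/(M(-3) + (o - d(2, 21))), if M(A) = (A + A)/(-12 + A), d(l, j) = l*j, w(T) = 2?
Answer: -115/17439 ≈ -0.0065944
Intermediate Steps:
d(l, j) = j*l
M(A) = 2*A/(-12 + A) (M(A) = (2*A)/(-12 + A) = 2*A/(-12 + A))
o = -2531/23 (o = 44/46 - 222/2 = 44*(1/46) - 222*½ = 22/23 - 111 = -2531/23 ≈ -110.04)
1/(M(-3) + (o - d(2, 21))) = 1/(2*(-3)/(-12 - 3) + (-2531/23 - 21*2)) = 1/(2*(-3)/(-15) + (-2531/23 - 1*42)) = 1/(2*(-3)*(-1/15) + (-2531/23 - 42)) = 1/(⅖ - 3497/23) = 1/(-17439/115) = -115/17439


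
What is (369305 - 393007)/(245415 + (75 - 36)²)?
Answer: -11851/123468 ≈ -0.095984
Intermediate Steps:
(369305 - 393007)/(245415 + (75 - 36)²) = -23702/(245415 + 39²) = -23702/(245415 + 1521) = -23702/246936 = -23702*1/246936 = -11851/123468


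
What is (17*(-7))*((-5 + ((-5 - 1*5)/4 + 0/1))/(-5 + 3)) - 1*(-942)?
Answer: 1983/4 ≈ 495.75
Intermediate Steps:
(17*(-7))*((-5 + ((-5 - 1*5)/4 + 0/1))/(-5 + 3)) - 1*(-942) = -119*(-5 + ((-5 - 5)*(1/4) + 0*1))/(-2) + 942 = -119*(-5 + (-10*1/4 + 0))*(-1)/2 + 942 = -119*(-5 + (-5/2 + 0))*(-1)/2 + 942 = -119*(-5 - 5/2)*(-1)/2 + 942 = -(-1785)*(-1)/(2*2) + 942 = -119*15/4 + 942 = -1785/4 + 942 = 1983/4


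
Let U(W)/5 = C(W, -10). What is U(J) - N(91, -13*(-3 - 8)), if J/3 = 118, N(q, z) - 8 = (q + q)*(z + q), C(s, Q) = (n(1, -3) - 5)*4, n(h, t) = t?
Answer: -42756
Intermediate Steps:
C(s, Q) = -32 (C(s, Q) = (-3 - 5)*4 = -8*4 = -32)
N(q, z) = 8 + 2*q*(q + z) (N(q, z) = 8 + (q + q)*(z + q) = 8 + (2*q)*(q + z) = 8 + 2*q*(q + z))
J = 354 (J = 3*118 = 354)
U(W) = -160 (U(W) = 5*(-32) = -160)
U(J) - N(91, -13*(-3 - 8)) = -160 - (8 + 2*91² + 2*91*(-13*(-3 - 8))) = -160 - (8 + 2*8281 + 2*91*(-13*(-11))) = -160 - (8 + 16562 + 2*91*143) = -160 - (8 + 16562 + 26026) = -160 - 1*42596 = -160 - 42596 = -42756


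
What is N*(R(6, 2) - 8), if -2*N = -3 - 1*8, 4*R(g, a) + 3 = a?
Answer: -363/8 ≈ -45.375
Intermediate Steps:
R(g, a) = -¾ + a/4
N = 11/2 (N = -(-3 - 1*8)/2 = -(-3 - 8)/2 = -½*(-11) = 11/2 ≈ 5.5000)
N*(R(6, 2) - 8) = 11*((-¾ + (¼)*2) - 8)/2 = 11*((-¾ + ½) - 8)/2 = 11*(-¼ - 8)/2 = (11/2)*(-33/4) = -363/8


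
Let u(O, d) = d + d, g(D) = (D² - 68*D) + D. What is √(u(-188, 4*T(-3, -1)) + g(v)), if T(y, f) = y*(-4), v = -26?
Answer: √2514 ≈ 50.140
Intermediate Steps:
T(y, f) = -4*y
g(D) = D² - 67*D
u(O, d) = 2*d
√(u(-188, 4*T(-3, -1)) + g(v)) = √(2*(4*(-4*(-3))) - 26*(-67 - 26)) = √(2*(4*12) - 26*(-93)) = √(2*48 + 2418) = √(96 + 2418) = √2514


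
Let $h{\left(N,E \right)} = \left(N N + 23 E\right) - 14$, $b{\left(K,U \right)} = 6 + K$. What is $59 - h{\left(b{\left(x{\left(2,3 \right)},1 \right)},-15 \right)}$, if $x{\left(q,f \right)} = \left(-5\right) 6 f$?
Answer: $-6638$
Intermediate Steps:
$x{\left(q,f \right)} = - 30 f$
$h{\left(N,E \right)} = -14 + N^{2} + 23 E$ ($h{\left(N,E \right)} = \left(N^{2} + 23 E\right) - 14 = -14 + N^{2} + 23 E$)
$59 - h{\left(b{\left(x{\left(2,3 \right)},1 \right)},-15 \right)} = 59 - \left(-14 + \left(6 - 90\right)^{2} + 23 \left(-15\right)\right) = 59 - \left(-14 + \left(6 - 90\right)^{2} - 345\right) = 59 - \left(-14 + \left(-84\right)^{2} - 345\right) = 59 - \left(-14 + 7056 - 345\right) = 59 - 6697 = -6638$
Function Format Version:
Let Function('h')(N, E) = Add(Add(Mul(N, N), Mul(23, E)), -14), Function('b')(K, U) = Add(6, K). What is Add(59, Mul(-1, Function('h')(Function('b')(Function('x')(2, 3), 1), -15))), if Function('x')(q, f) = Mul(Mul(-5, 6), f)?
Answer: -6638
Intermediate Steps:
Function('x')(q, f) = Mul(-30, f)
Function('h')(N, E) = Add(-14, Pow(N, 2), Mul(23, E)) (Function('h')(N, E) = Add(Add(Pow(N, 2), Mul(23, E)), -14) = Add(-14, Pow(N, 2), Mul(23, E)))
Add(59, Mul(-1, Function('h')(Function('b')(Function('x')(2, 3), 1), -15))) = Add(59, Mul(-1, Add(-14, Pow(Add(6, Mul(-30, 3)), 2), Mul(23, -15)))) = Add(59, Mul(-1, Add(-14, Pow(Add(6, -90), 2), -345))) = Add(59, Mul(-1, Add(-14, Pow(-84, 2), -345))) = Add(59, Mul(-1, Add(-14, 7056, -345))) = Add(59, Mul(-1, 6697)) = Add(59, -6697) = -6638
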